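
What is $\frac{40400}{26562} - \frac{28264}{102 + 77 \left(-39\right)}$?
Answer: $\frac{48219376}{4280909} \approx 11.264$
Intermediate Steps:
$\frac{40400}{26562} - \frac{28264}{102 + 77 \left(-39\right)} = 40400 \cdot \frac{1}{26562} - \frac{28264}{102 - 3003} = \frac{20200}{13281} - \frac{28264}{-2901} = \frac{20200}{13281} - - \frac{28264}{2901} = \frac{20200}{13281} + \frac{28264}{2901} = \frac{48219376}{4280909}$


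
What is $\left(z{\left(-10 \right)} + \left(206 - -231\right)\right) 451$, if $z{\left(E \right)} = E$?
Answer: $192577$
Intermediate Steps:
$\left(z{\left(-10 \right)} + \left(206 - -231\right)\right) 451 = \left(-10 + \left(206 - -231\right)\right) 451 = \left(-10 + \left(206 + 231\right)\right) 451 = \left(-10 + 437\right) 451 = 427 \cdot 451 = 192577$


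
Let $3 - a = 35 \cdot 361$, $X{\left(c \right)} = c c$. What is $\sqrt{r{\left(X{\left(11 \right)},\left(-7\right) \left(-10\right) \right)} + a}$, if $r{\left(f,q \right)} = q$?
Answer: $i \sqrt{12562} \approx 112.08 i$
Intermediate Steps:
$X{\left(c \right)} = c^{2}$
$a = -12632$ ($a = 3 - 35 \cdot 361 = 3 - 12635 = -12632$)
$\sqrt{r{\left(X{\left(11 \right)},\left(-7\right) \left(-10\right) \right)} + a} = \sqrt{\left(-7\right) \left(-10\right) - 12632} = \sqrt{70 - 12632} = \sqrt{-12562} = i \sqrt{12562}$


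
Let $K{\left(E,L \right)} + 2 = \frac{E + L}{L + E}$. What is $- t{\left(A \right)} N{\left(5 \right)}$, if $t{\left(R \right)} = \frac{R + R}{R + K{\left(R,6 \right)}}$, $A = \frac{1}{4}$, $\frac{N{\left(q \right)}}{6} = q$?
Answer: $20$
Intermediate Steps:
$N{\left(q \right)} = 6 q$
$A = \frac{1}{4} \approx 0.25$
$K{\left(E,L \right)} = -1$ ($K{\left(E,L \right)} = -2 + \frac{E + L}{L + E} = -2 + \frac{E + L}{E + L} = -2 + 1 = -1$)
$t{\left(R \right)} = \frac{2 R}{-1 + R}$ ($t{\left(R \right)} = \frac{R + R}{R - 1} = \frac{2 R}{-1 + R}$)
$- t{\left(A \right)} N{\left(5 \right)} = - \frac{2}{4 \left(-1 + \frac{1}{4}\right)} 6 \cdot 5 = - \frac{2}{4 \left(- \frac{3}{4}\right)} 30 = - \frac{2 \left(-4\right)}{4 \cdot 3} \cdot 30 = \left(-1\right) \left(- \frac{2}{3}\right) 30 = \frac{2}{3} \cdot 30 = 20$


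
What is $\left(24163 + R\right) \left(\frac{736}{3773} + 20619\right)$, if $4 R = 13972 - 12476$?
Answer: $\frac{1908885923751}{3773} \approx 5.0593 \cdot 10^{8}$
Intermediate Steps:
$R = 374$ ($R = \frac{13972 - 12476}{4} = \frac{1}{4} \cdot 1496 = 374$)
$\left(24163 + R\right) \left(\frac{736}{3773} + 20619\right) = \left(24163 + 374\right) \left(\frac{736}{3773} + 20619\right) = 24537 \left(736 \cdot \frac{1}{3773} + 20619\right) = 24537 \left(\frac{736}{3773} + 20619\right) = 24537 \cdot \frac{77796223}{3773} = \frac{1908885923751}{3773}$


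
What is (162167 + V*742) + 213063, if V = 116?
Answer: 461302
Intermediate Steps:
(162167 + V*742) + 213063 = (162167 + 116*742) + 213063 = (162167 + 86072) + 213063 = 248239 + 213063 = 461302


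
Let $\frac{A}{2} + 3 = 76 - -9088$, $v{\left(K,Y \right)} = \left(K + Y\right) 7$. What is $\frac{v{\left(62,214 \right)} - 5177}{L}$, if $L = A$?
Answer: $- \frac{3245}{18322} \approx -0.17711$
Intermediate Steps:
$v{\left(K,Y \right)} = 7 K + 7 Y$
$A = 18322$ ($A = -6 + 2 \left(76 - -9088\right) = -6 + 2 \left(76 + 9088\right) = -6 + 2 \cdot 9164 = -6 + 18328 = 18322$)
$L = 18322$
$\frac{v{\left(62,214 \right)} - 5177}{L} = \frac{\left(7 \cdot 62 + 7 \cdot 214\right) - 5177}{18322} = \left(\left(434 + 1498\right) - 5177\right) \frac{1}{18322} = \left(1932 - 5177\right) \frac{1}{18322} = \left(-3245\right) \frac{1}{18322} = - \frac{3245}{18322}$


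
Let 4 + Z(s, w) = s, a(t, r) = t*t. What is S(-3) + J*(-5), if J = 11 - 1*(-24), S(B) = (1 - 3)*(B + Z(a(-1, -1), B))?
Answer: -163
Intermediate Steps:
a(t, r) = t**2
Z(s, w) = -4 + s
S(B) = 6 - 2*B (S(B) = (1 - 3)*(B + (-4 + (-1)**2)) = -2*(B + (-4 + 1)) = -2*(B - 3) = -2*(-3 + B) = 6 - 2*B)
J = 35 (J = 11 + 24 = 35)
S(-3) + J*(-5) = (6 - 2*(-3)) + 35*(-5) = (6 + 6) - 175 = 12 - 175 = -163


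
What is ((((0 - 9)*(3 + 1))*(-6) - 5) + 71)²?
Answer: 79524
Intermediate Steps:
((((0 - 9)*(3 + 1))*(-6) - 5) + 71)² = ((-9*4*(-6) - 5) + 71)² = ((-36*(-6) - 5) + 71)² = ((216 - 5) + 71)² = (211 + 71)² = 282² = 79524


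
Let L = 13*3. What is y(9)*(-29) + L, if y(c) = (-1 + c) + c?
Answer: -454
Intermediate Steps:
y(c) = -1 + 2*c
L = 39
y(9)*(-29) + L = (-1 + 2*9)*(-29) + 39 = (-1 + 18)*(-29) + 39 = 17*(-29) + 39 = -493 + 39 = -454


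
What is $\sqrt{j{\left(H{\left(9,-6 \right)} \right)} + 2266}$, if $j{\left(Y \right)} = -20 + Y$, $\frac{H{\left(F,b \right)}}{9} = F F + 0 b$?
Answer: $5 \sqrt{119} \approx 54.544$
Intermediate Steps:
$H{\left(F,b \right)} = 9 F^{2}$ ($H{\left(F,b \right)} = 9 \left(F F + 0 b\right) = 9 \left(F^{2} + 0\right) = 9 F^{2}$)
$\sqrt{j{\left(H{\left(9,-6 \right)} \right)} + 2266} = \sqrt{\left(-20 + 9 \cdot 9^{2}\right) + 2266} = \sqrt{\left(-20 + 9 \cdot 81\right) + 2266} = \sqrt{\left(-20 + 729\right) + 2266} = \sqrt{709 + 2266} = \sqrt{2975} = 5 \sqrt{119}$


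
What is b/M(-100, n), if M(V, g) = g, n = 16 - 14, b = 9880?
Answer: 4940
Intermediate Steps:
n = 2
b/M(-100, n) = 9880/2 = 9880*(½) = 4940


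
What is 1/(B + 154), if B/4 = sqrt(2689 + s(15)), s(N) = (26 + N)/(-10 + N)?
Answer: -35/4418 + sqrt(67430)/24299 ≈ 0.0027644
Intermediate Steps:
s(N) = (26 + N)/(-10 + N)
B = 4*sqrt(67430)/5 (B = 4*sqrt(2689 + (26 + 15)/(-10 + 15)) = 4*sqrt(2689 + 41/5) = 4*sqrt(13486/5) = 4*(sqrt(67430)/5) = 4*sqrt(67430)/5 ≈ 207.74)
1/(B + 154) = 1/(4*sqrt(67430)/5 + 154) = 1/(154 + 4*sqrt(67430)/5)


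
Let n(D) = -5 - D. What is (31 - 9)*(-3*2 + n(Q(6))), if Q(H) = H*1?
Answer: -374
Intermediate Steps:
Q(H) = H
(31 - 9)*(-3*2 + n(Q(6))) = (31 - 9)*(-3*2 + (-5 - 1*6)) = 22*(-6 + (-5 - 6)) = 22*(-6 - 11) = 22*(-17) = -374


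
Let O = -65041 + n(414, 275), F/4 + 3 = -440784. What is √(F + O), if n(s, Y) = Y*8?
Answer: I*√1825989 ≈ 1351.3*I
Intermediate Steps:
n(s, Y) = 8*Y
F = -1763148 (F = -12 + 4*(-440784) = -12 - 1763136 = -1763148)
O = -62841 (O = -65041 + 8*275 = -65041 + 2200 = -62841)
√(F + O) = √(-1763148 - 62841) = √(-1825989) = I*√1825989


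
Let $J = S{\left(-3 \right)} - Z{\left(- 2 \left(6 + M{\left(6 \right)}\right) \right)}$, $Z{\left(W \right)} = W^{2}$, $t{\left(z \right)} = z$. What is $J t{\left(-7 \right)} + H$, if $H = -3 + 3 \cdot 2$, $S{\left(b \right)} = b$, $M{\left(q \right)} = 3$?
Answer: $2292$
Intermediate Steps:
$J = -327$ ($J = -3 - \left(- 2 \left(6 + 3\right)\right)^{2} = -3 - \left(\left(-2\right) 9\right)^{2} = -3 - \left(-18\right)^{2} = -3 - 324 = -327$)
$H = 3$ ($H = -3 + 6 = 3$)
$J t{\left(-7 \right)} + H = \left(-327\right) \left(-7\right) + 3 = 2289 + 3 = 2292$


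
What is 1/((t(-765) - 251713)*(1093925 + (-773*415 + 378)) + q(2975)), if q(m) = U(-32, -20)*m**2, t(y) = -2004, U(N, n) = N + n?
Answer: -1/196712361736 ≈ -5.0836e-12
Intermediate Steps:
q(m) = -52*m**2 (q(m) = (-32 - 20)*m**2 = -52*m**2)
1/((t(-765) - 251713)*(1093925 + (-773*415 + 378)) + q(2975)) = 1/((-2004 - 251713)*(1093925 + (-773*415 + 378)) - 52*2975**2) = 1/(-253717*(1093925 + (-320795 + 378)) - 52*8850625) = 1/(-253717*(1093925 - 320417) - 460232500) = 1/(-253717*773508 - 460232500) = 1/(-196252129236 - 460232500) = 1/(-196712361736) = -1/196712361736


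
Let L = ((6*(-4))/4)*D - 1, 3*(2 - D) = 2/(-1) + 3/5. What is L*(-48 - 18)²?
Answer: -344124/5 ≈ -68825.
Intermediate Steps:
D = 37/15 (D = 2 - (2/(-1) + 3/5)/3 = 2 - (2*(-1) + 3*(⅕))/3 = 2 - (-2 + ⅗)/3 = 2 - ⅓*(-7/5) = 2 + 7/15 = 37/15 ≈ 2.4667)
L = -79/5 (L = ((6*(-4))/4)*(37/15) - 1 = -24*¼*(37/15) - 1 = -6*37/15 - 1 = -74/5 - 1 = -79/5 ≈ -15.800)
L*(-48 - 18)² = -79*(-48 - 18)²/5 = -79/5*(-66)² = -79/5*4356 = -344124/5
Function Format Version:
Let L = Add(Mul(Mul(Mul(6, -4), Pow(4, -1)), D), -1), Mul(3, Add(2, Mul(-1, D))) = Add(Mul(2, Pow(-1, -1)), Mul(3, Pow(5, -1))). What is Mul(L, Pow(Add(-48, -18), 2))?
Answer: Rational(-344124, 5) ≈ -68825.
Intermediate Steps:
D = Rational(37, 15) (D = Add(2, Mul(Rational(-1, 3), Add(Mul(2, Pow(-1, -1)), Mul(3, Pow(5, -1))))) = Add(2, Mul(Rational(-1, 3), Add(Mul(2, -1), Mul(3, Rational(1, 5))))) = Add(2, Mul(Rational(-1, 3), Add(-2, Rational(3, 5)))) = Add(2, Mul(Rational(-1, 3), Rational(-7, 5))) = Add(2, Rational(7, 15)) = Rational(37, 15) ≈ 2.4667)
L = Rational(-79, 5) (L = Add(Mul(Mul(Mul(6, -4), Pow(4, -1)), Rational(37, 15)), -1) = Add(Mul(Mul(-24, Rational(1, 4)), Rational(37, 15)), -1) = Add(Mul(-6, Rational(37, 15)), -1) = Add(Rational(-74, 5), -1) = Rational(-79, 5) ≈ -15.800)
Mul(L, Pow(Add(-48, -18), 2)) = Mul(Rational(-79, 5), Pow(Add(-48, -18), 2)) = Mul(Rational(-79, 5), Pow(-66, 2)) = Mul(Rational(-79, 5), 4356) = Rational(-344124, 5)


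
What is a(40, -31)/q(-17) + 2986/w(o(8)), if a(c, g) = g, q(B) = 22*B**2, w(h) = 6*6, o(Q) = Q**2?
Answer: 2372984/28611 ≈ 82.940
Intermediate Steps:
w(h) = 36
a(40, -31)/q(-17) + 2986/w(o(8)) = -31/(22*(-17)**2) + 2986/36 = -31/(22*289) + 2986*(1/36) = -31/6358 + 1493/18 = 2372984/28611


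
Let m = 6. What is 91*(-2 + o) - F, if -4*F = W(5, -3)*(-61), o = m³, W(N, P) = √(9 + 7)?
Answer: 19413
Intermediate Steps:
W(N, P) = 4 (W(N, P) = √16 = 4)
o = 216 (o = 6³ = 216)
F = 61 (F = -(-61) = -¼*(-244) = 61)
91*(-2 + o) - F = 91*(-2 + 216) - 1*61 = 91*214 - 61 = 19474 - 61 = 19413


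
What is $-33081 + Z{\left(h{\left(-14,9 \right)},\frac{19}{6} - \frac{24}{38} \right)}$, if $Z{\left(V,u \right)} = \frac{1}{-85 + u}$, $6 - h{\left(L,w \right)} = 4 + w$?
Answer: $- \frac{310994595}{9401} \approx -33081.0$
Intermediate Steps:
$h{\left(L,w \right)} = 2 - w$ ($h{\left(L,w \right)} = 6 - \left(4 + w\right) = 2 - w$)
$-33081 + Z{\left(h{\left(-14,9 \right)},\frac{19}{6} - \frac{24}{38} \right)} = -33081 + \frac{1}{-85 + \left(\frac{19}{6} - \frac{24}{38}\right)} = -33081 + \frac{1}{-85 + \left(19 \cdot \frac{1}{6} - \frac{12}{19}\right)} = -33081 + \frac{1}{-85 + \left(\frac{19}{6} - \frac{12}{19}\right)} = -33081 + \frac{1}{-85 + \frac{289}{114}} = -33081 + \frac{1}{- \frac{9401}{114}} = -33081 - \frac{114}{9401} = - \frac{310994595}{9401}$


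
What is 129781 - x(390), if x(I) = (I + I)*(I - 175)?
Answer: -37919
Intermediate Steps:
x(I) = 2*I*(-175 + I) (x(I) = (2*I)*(-175 + I) = 2*I*(-175 + I))
129781 - x(390) = 129781 - 2*390*(-175 + 390) = 129781 - 2*390*215 = 129781 - 1*167700 = 129781 - 167700 = -37919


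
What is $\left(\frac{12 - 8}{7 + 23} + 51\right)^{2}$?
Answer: $\frac{588289}{225} \approx 2614.6$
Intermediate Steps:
$\left(\frac{12 - 8}{7 + 23} + 51\right)^{2} = \left(\frac{4}{30} + 51\right)^{2} = \left(4 \cdot \frac{1}{30} + 51\right)^{2} = \left(\frac{2}{15} + 51\right)^{2} = \left(\frac{767}{15}\right)^{2} = \frac{588289}{225}$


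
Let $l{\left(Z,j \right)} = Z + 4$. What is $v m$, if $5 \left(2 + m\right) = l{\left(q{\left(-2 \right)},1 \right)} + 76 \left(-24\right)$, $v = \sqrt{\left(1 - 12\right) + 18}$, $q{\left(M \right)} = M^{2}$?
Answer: $- \frac{1826 \sqrt{7}}{5} \approx -966.23$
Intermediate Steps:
$v = \sqrt{7}$ ($v = \sqrt{\left(1 - 12\right) + 18} = \sqrt{-11 + 18} = \sqrt{7} \approx 2.6458$)
$l{\left(Z,j \right)} = 4 + Z$
$m = - \frac{1826}{5}$ ($m = -2 + \frac{\left(4 + \left(-2\right)^{2}\right) + 76 \left(-24\right)}{5} = -2 + \frac{\left(4 + 4\right) - 1824}{5} = -2 + \frac{8 - 1824}{5} = -2 + \frac{1}{5} \left(-1816\right) = -2 - \frac{1816}{5} = - \frac{1826}{5} \approx -365.2$)
$v m = \sqrt{7} \left(- \frac{1826}{5}\right) = - \frac{1826 \sqrt{7}}{5}$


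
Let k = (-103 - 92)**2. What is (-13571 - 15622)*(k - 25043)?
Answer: -378983526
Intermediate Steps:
k = 38025 (k = (-195)**2 = 38025)
(-13571 - 15622)*(k - 25043) = (-13571 - 15622)*(38025 - 25043) = -29193*12982 = -378983526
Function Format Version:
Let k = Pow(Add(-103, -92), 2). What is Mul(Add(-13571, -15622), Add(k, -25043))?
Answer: -378983526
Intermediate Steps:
k = 38025 (k = Pow(-195, 2) = 38025)
Mul(Add(-13571, -15622), Add(k, -25043)) = Mul(Add(-13571, -15622), Add(38025, -25043)) = Mul(-29193, 12982) = -378983526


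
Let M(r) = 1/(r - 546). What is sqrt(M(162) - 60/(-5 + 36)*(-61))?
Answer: sqrt(261406074)/1488 ≈ 10.866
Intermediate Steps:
M(r) = 1/(-546 + r)
sqrt(M(162) - 60/(-5 + 36)*(-61)) = sqrt(1/(-546 + 162) - 60/(-5 + 36)*(-61)) = sqrt(1/(-384) - 60/31*(-61)) = sqrt(-1/384 - 60*1/31*(-61)) = sqrt(-1/384 - 60/31*(-61)) = sqrt(-1/384 + 3660/31) = sqrt(1405409/11904) = sqrt(261406074)/1488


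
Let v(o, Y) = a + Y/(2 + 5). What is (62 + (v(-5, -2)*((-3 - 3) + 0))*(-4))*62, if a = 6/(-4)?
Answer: 8308/7 ≈ 1186.9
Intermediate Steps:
a = -3/2 (a = 6*(-¼) = -3/2 ≈ -1.5000)
v(o, Y) = -3/2 + Y/7 (v(o, Y) = -3/2 + Y/(2 + 5) = -3/2 + Y/7)
(62 + (v(-5, -2)*((-3 - 3) + 0))*(-4))*62 = (62 + ((-3/2 + (⅐)*(-2))*((-3 - 3) + 0))*(-4))*62 = (62 + ((-3/2 - 2/7)*(-6 + 0))*(-4))*62 = (62 - 25/14*(-6)*(-4))*62 = (62 + (75/7)*(-4))*62 = (62 - 300/7)*62 = (134/7)*62 = 8308/7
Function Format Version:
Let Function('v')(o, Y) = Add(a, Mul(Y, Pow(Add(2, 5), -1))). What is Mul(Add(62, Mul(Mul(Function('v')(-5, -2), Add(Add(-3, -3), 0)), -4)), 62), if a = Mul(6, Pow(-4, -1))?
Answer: Rational(8308, 7) ≈ 1186.9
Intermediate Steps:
a = Rational(-3, 2) (a = Mul(6, Rational(-1, 4)) = Rational(-3, 2) ≈ -1.5000)
Function('v')(o, Y) = Add(Rational(-3, 2), Mul(Rational(1, 7), Y)) (Function('v')(o, Y) = Add(Rational(-3, 2), Mul(Y, Pow(Add(2, 5), -1))) = Add(Rational(-3, 2), Mul(Y, Pow(7, -1))) = Add(Rational(-3, 2), Mul(Y, Rational(1, 7))) = Add(Rational(-3, 2), Mul(Rational(1, 7), Y)))
Mul(Add(62, Mul(Mul(Function('v')(-5, -2), Add(Add(-3, -3), 0)), -4)), 62) = Mul(Add(62, Mul(Mul(Add(Rational(-3, 2), Mul(Rational(1, 7), -2)), Add(Add(-3, -3), 0)), -4)), 62) = Mul(Add(62, Mul(Mul(Add(Rational(-3, 2), Rational(-2, 7)), Add(-6, 0)), -4)), 62) = Mul(Add(62, Mul(Mul(Rational(-25, 14), -6), -4)), 62) = Mul(Add(62, Mul(Rational(75, 7), -4)), 62) = Mul(Add(62, Rational(-300, 7)), 62) = Mul(Rational(134, 7), 62) = Rational(8308, 7)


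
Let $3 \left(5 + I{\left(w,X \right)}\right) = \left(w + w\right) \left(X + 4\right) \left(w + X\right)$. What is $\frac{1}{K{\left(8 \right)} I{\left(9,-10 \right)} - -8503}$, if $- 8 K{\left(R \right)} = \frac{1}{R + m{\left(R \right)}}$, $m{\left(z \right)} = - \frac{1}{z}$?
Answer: $\frac{63}{535658} \approx 0.00011761$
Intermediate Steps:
$K{\left(R \right)} = - \frac{1}{8 \left(R - \frac{1}{R}\right)}$
$I{\left(w,X \right)} = -5 + \frac{2 w \left(4 + X\right) \left(X + w\right)}{3}$ ($I{\left(w,X \right)} = -5 + \frac{\left(w + w\right) \left(X + 4\right) \left(w + X\right)}{3} = -5 + \frac{2 w \left(4 + X\right) \left(X + w\right)}{3}$)
$\frac{1}{K{\left(8 \right)} I{\left(9,-10 \right)} - -8503} = \frac{1}{\left(-1\right) 8 \frac{1}{-8 + 8 \cdot 8^{2}} \left(-5 + \frac{8 \cdot 9^{2}}{3} + \frac{2}{3} \left(-10\right) 9^{2} + \frac{2}{3} \cdot 9 \left(-10\right)^{2} + \frac{8}{3} \left(-10\right) 9\right) - -8503} = \frac{1}{\left(-1\right) 8 \frac{1}{-8 + 8 \cdot 64} \left(-5 + \frac{8}{3} \cdot 81 + \frac{2}{3} \left(-10\right) 81 + \frac{2}{3} \cdot 9 \cdot 100 - 240\right) + 8503} = \frac{1}{\left(-1\right) 8 \frac{1}{-8 + 512} \left(-5 + 216 - 540 + 600 - 240\right) + 8503} = \frac{1}{\left(-1\right) 8 \cdot \frac{1}{504} \cdot 31 + 8503} = \frac{1}{\left(- \frac{1}{63}\right) 31 + 8503} = \frac{1}{- \frac{31}{63} + 8503} = \frac{1}{\frac{535658}{63}} = \frac{63}{535658}$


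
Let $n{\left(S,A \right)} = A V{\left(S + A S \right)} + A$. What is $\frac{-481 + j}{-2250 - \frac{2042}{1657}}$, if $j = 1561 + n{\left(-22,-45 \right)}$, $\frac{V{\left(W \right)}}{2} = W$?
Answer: $\frac{142642845}{3730292} \approx 38.239$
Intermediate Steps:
$V{\left(W \right)} = 2 W$
$n{\left(S,A \right)} = A + A \left(2 S + 2 A S\right)$ ($n{\left(S,A \right)} = A 2 \left(S + A S\right) + A = A \left(2 S + 2 A S\right) + A = A + A \left(2 S + 2 A S\right)$)
$j = -85604$ ($j = 1561 - 45 \left(1 + 2 \left(-22\right) \left(1 - 45\right)\right) = 1561 - 45 \left(1 + 2 \left(-22\right) \left(-44\right)\right) = 1561 - 45 \left(1 + 1936\right) = 1561 - 87165 = -85604$)
$\frac{-481 + j}{-2250 - \frac{2042}{1657}} = \frac{-481 - 85604}{-2250 - \frac{2042}{1657}} = - \frac{86085}{-2250 - \frac{2042}{1657}} = - \frac{86085}{- \frac{3730292}{1657}} = \left(-86085\right) \left(- \frac{1657}{3730292}\right) = \frac{142642845}{3730292}$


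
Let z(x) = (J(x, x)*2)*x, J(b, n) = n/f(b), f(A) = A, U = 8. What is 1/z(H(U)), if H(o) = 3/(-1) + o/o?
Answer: -¼ ≈ -0.25000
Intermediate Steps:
H(o) = -2 (H(o) = 3*(-1) + 1 = -3 + 1 = -2)
J(b, n) = n/b
z(x) = 2*x (z(x) = ((x/x)*2)*x = (1*2)*x = 2*x)
1/z(H(U)) = 1/(2*(-2)) = 1/(-4) = -¼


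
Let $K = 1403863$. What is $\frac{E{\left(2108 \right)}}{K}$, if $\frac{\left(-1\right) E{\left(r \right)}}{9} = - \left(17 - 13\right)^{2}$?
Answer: $\frac{144}{1403863} \approx 0.00010257$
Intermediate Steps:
$E{\left(r \right)} = 144$ ($E{\left(r \right)} = - 9 \left(- \left(17 - 13\right)^{2}\right) = - 9 \left(- 4^{2}\right) = - 9 \left(\left(-1\right) 16\right) = \left(-9\right) \left(-16\right) = 144$)
$\frac{E{\left(2108 \right)}}{K} = \frac{144}{1403863}$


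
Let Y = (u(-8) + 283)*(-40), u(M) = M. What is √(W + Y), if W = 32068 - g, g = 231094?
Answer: I*√210026 ≈ 458.29*I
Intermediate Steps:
Y = -11000 (Y = (-8 + 283)*(-40) = 275*(-40) = -11000)
W = -199026 (W = 32068 - 1*231094 = 32068 - 231094 = -199026)
√(W + Y) = √(-199026 - 11000) = √(-210026) = I*√210026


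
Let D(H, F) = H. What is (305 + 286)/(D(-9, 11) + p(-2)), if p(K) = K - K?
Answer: -197/3 ≈ -65.667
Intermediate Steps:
p(K) = 0
(305 + 286)/(D(-9, 11) + p(-2)) = (305 + 286)/(-9 + 0) = 591/(-9) = 591*(-1/9) = -197/3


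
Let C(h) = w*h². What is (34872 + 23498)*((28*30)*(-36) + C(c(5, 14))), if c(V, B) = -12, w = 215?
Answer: 42026400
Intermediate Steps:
C(h) = 215*h²
(34872 + 23498)*((28*30)*(-36) + C(c(5, 14))) = (34872 + 23498)*((28*30)*(-36) + 215*(-12)²) = 58370*(840*(-36) + 215*144) = 58370*(-30240 + 30960) = 58370*720 = 42026400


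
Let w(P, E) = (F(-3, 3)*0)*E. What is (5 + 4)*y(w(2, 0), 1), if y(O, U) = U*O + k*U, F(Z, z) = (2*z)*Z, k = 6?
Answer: 54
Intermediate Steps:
F(Z, z) = 2*Z*z
w(P, E) = 0 (w(P, E) = ((2*(-3)*3)*0)*E = (-18*0)*E = 0*E = 0)
y(O, U) = 6*U + O*U (y(O, U) = U*O + 6*U = O*U + 6*U = 6*U + O*U)
(5 + 4)*y(w(2, 0), 1) = (5 + 4)*(1*(6 + 0)) = 9*(1*6) = 9*6 = 54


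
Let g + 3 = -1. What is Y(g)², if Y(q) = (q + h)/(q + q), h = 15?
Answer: 121/64 ≈ 1.8906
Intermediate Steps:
g = -4 (g = -3 - 1 = -4)
Y(q) = (15 + q)/(2*q) (Y(q) = (q + 15)/(q + q) = (15 + q)/((2*q)) = (15 + q)*(1/(2*q)) = (15 + q)/(2*q))
Y(g)² = ((½)*(15 - 4)/(-4))² = ((½)*(-¼)*11)² = (-11/8)² = 121/64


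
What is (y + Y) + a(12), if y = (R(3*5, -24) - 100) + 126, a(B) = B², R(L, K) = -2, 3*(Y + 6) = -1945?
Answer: -1459/3 ≈ -486.33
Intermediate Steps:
Y = -1963/3 (Y = -6 + (⅓)*(-1945) = -6 - 1945/3 = -1963/3 ≈ -654.33)
y = 24 (y = (-2 - 100) + 126 = -102 + 126 = 24)
(y + Y) + a(12) = (24 - 1963/3) + 12² = -1891/3 + 144 = -1459/3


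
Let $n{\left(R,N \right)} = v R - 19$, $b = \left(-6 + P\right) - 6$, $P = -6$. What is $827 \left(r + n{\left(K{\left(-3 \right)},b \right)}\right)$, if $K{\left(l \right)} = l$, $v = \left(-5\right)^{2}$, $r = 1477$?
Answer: $1143741$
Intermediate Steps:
$v = 25$
$b = -18$ ($b = \left(-6 - 6\right) - 6 = -12 - 6 = -18$)
$n{\left(R,N \right)} = -19 + 25 R$ ($n{\left(R,N \right)} = 25 R - 19 = -19 + 25 R$)
$827 \left(r + n{\left(K{\left(-3 \right)},b \right)}\right) = 827 \left(1477 + \left(-19 + 25 \left(-3\right)\right)\right) = 827 \left(1477 - 94\right) = 827 \cdot 1383 = 1143741$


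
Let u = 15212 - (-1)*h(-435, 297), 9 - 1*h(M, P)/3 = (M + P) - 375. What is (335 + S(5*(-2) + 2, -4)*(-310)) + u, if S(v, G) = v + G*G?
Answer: 14633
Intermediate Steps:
h(M, P) = 1152 - 3*M - 3*P (h(M, P) = 27 - 3*((M + P) - 375) = 27 - 3*(-375 + M + P) = 27 + (1125 - 3*M - 3*P) = 1152 - 3*M - 3*P)
S(v, G) = v + G**2
u = 16778 (u = 15212 - (-1)*(1152 - 3*(-435) - 3*297) = 15212 - (-1)*(1152 + 1305 - 891) = 15212 - (-1)*1566 = 15212 - 1*(-1566) = 15212 + 1566 = 16778)
(335 + S(5*(-2) + 2, -4)*(-310)) + u = (335 + ((5*(-2) + 2) + (-4)**2)*(-310)) + 16778 = (335 + ((-10 + 2) + 16)*(-310)) + 16778 = (335 + (-8 + 16)*(-310)) + 16778 = (335 + 8*(-310)) + 16778 = (335 - 2480) + 16778 = -2145 + 16778 = 14633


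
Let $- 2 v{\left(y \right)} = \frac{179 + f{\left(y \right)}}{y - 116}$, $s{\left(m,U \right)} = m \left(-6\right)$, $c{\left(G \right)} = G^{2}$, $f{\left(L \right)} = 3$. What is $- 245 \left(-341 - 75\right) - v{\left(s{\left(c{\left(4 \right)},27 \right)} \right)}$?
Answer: $\frac{21606949}{212} \approx 1.0192 \cdot 10^{5}$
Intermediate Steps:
$s{\left(m,U \right)} = - 6 m$
$v{\left(y \right)} = - \frac{91}{-116 + y}$ ($v{\left(y \right)} = - \frac{\left(179 + 3\right) \frac{1}{y - 116}}{2} = - \frac{182 \frac{1}{-116 + y}}{2} = - \frac{91}{-116 + y}$)
$- 245 \left(-341 - 75\right) - v{\left(s{\left(c{\left(4 \right)},27 \right)} \right)} = - 245 \left(-341 - 75\right) - - \frac{91}{-116 - 6 \cdot 4^{2}} = \left(-245\right) \left(-416\right) - - \frac{91}{-116 - 96} = 101920 - - \frac{91}{-116 - 96} = 101920 - - \frac{91}{-212} = 101920 - \left(-91\right) \left(- \frac{1}{212}\right) = 101920 - \frac{91}{212} = \frac{21606949}{212}$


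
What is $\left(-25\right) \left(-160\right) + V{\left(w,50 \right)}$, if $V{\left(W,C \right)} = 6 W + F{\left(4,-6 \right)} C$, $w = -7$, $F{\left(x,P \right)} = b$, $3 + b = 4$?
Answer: $4008$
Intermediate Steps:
$b = 1$ ($b = -3 + 4 = 1$)
$F{\left(x,P \right)} = 1$
$V{\left(W,C \right)} = C + 6 W$ ($V{\left(W,C \right)} = 6 W + 1 C = 6 W + C = C + 6 W$)
$\left(-25\right) \left(-160\right) + V{\left(w,50 \right)} = \left(-25\right) \left(-160\right) + \left(50 + 6 \left(-7\right)\right) = 4000 + \left(50 - 42\right) = 4000 + 8 = 4008$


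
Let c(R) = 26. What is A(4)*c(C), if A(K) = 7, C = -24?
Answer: 182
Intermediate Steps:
A(4)*c(C) = 7*26 = 182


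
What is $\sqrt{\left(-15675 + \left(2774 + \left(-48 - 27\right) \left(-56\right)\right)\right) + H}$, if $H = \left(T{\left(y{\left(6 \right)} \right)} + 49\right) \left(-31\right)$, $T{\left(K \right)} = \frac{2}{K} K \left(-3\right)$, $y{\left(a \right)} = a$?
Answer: $i \sqrt{10034} \approx 100.17 i$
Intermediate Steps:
$T{\left(K \right)} = -6$ ($T{\left(K \right)} = 2 \left(-3\right) = -6$)
$H = -1333$ ($H = \left(-6 + 49\right) \left(-31\right) = 43 \left(-31\right) = -1333$)
$\sqrt{\left(-15675 + \left(2774 + \left(-48 - 27\right) \left(-56\right)\right)\right) + H} = \sqrt{\left(-15675 + \left(2774 + \left(-48 - 27\right) \left(-56\right)\right)\right) - 1333} = \sqrt{\left(-15675 + \left(2774 - -4200\right)\right) - 1333} = \sqrt{\left(-15675 + \left(2774 + 4200\right)\right) - 1333} = \sqrt{\left(-15675 + 6974\right) - 1333} = \sqrt{-8701 - 1333} = \sqrt{-10034} = i \sqrt{10034}$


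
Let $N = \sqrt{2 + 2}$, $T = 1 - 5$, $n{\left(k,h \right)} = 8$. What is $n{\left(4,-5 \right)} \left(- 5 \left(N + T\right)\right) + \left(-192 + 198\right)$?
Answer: $86$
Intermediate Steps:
$T = -4$
$N = 2$ ($N = \sqrt{4} = 2$)
$n{\left(4,-5 \right)} \left(- 5 \left(N + T\right)\right) + \left(-192 + 198\right) = 8 \left(- 5 \left(2 - 4\right)\right) + \left(-192 + 198\right) = 8 \left(\left(-5\right) \left(-2\right)\right) + 6 = 8 \cdot 10 + 6 = 80 + 6 = 86$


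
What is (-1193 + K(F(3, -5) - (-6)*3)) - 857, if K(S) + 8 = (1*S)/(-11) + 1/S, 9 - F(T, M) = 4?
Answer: -521192/253 ≈ -2060.0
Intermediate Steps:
F(T, M) = 5 (F(T, M) = 9 - 1*4 = 9 - 4 = 5)
K(S) = -8 + 1/S - S/11 (K(S) = -8 + ((1*S)/(-11) + 1/S) = -8 + (S*(-1/11) + 1/S) = -8 + (-S/11 + 1/S) = -8 + (1/S - S/11) = -8 + 1/S - S/11)
(-1193 + K(F(3, -5) - (-6)*3)) - 857 = (-1193 + (-8 + 1/(5 - (-6)*3) - (5 - (-6)*3)/11)) - 857 = (-1193 + (-8 + 1/(5 - 1*(-18)) - (5 - 1*(-18))/11)) - 857 = (-1193 + (-8 + 1/(5 + 18) - (5 + 18)/11)) - 857 = (-1193 + (-8 + 1/23 - 1/11*23)) - 857 = (-1193 + (-8 + 1/23 - 23/11)) - 857 = (-1193 - 2542/253) - 857 = -304371/253 - 857 = -521192/253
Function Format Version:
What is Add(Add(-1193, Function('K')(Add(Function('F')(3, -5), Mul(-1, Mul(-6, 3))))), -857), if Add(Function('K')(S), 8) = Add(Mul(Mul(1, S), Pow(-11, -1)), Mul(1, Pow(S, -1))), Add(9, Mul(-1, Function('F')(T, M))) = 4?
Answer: Rational(-521192, 253) ≈ -2060.0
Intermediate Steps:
Function('F')(T, M) = 5 (Function('F')(T, M) = Add(9, Mul(-1, 4)) = Add(9, -4) = 5)
Function('K')(S) = Add(-8, Pow(S, -1), Mul(Rational(-1, 11), S)) (Function('K')(S) = Add(-8, Add(Mul(Mul(1, S), Pow(-11, -1)), Mul(1, Pow(S, -1)))) = Add(-8, Add(Mul(S, Rational(-1, 11)), Pow(S, -1))) = Add(-8, Add(Mul(Rational(-1, 11), S), Pow(S, -1))) = Add(-8, Add(Pow(S, -1), Mul(Rational(-1, 11), S))) = Add(-8, Pow(S, -1), Mul(Rational(-1, 11), S)))
Add(Add(-1193, Function('K')(Add(Function('F')(3, -5), Mul(-1, Mul(-6, 3))))), -857) = Add(Add(-1193, Add(-8, Pow(Add(5, Mul(-1, Mul(-6, 3))), -1), Mul(Rational(-1, 11), Add(5, Mul(-1, Mul(-6, 3)))))), -857) = Add(Add(-1193, Add(-8, Pow(Add(5, Mul(-1, -18)), -1), Mul(Rational(-1, 11), Add(5, Mul(-1, -18))))), -857) = Add(Add(-1193, Add(-8, Pow(Add(5, 18), -1), Mul(Rational(-1, 11), Add(5, 18)))), -857) = Add(Add(-1193, Add(-8, Pow(23, -1), Mul(Rational(-1, 11), 23))), -857) = Add(Add(-1193, Add(-8, Rational(1, 23), Rational(-23, 11))), -857) = Add(Add(-1193, Rational(-2542, 253)), -857) = Add(Rational(-304371, 253), -857) = Rational(-521192, 253)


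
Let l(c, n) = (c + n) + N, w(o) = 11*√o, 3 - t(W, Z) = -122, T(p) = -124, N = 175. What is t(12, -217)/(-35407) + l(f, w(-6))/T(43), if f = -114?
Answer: -2175327/4390468 - 11*I*√6/124 ≈ -0.49547 - 0.21729*I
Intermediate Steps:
t(W, Z) = 125 (t(W, Z) = 3 - 1*(-122) = 3 + 122 = 125)
l(c, n) = 175 + c + n (l(c, n) = (c + n) + 175 = 175 + c + n)
t(12, -217)/(-35407) + l(f, w(-6))/T(43) = 125/(-35407) + (175 - 114 + 11*√(-6))/(-124) = 125*(-1/35407) + (175 - 114 + 11*(I*√6))*(-1/124) = -125/35407 + (175 - 114 + 11*I*√6)*(-1/124) = -125/35407 + (61 + 11*I*√6)*(-1/124) = -125/35407 + (-61/124 - 11*I*√6/124) = -2175327/4390468 - 11*I*√6/124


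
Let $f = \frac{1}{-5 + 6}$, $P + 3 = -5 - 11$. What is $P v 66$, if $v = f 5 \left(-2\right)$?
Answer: $12540$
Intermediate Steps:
$P = -19$ ($P = -3 - 16 = -19$)
$f = 1$ ($f = 1^{-1} = 1$)
$v = -10$ ($v = 1 \cdot 5 \left(-2\right) = 1 \left(-10\right) = -10$)
$P v 66 = \left(-19\right) \left(-10\right) 66 = 190 \cdot 66 = 12540$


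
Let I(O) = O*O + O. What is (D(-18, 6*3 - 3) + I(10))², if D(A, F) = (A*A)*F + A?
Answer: 24522304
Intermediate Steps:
I(O) = O + O² (I(O) = O² + O = O + O²)
D(A, F) = A + F*A² (D(A, F) = A²*F + A = F*A² + A = A + F*A²)
(D(-18, 6*3 - 3) + I(10))² = (-18*(1 - 18*(6*3 - 3)) + 10*(1 + 10))² = (-18*(1 - 18*(18 - 3)) + 10*11)² = (-18*(1 - 18*15) + 110)² = (-18*(1 - 270) + 110)² = (-18*(-269) + 110)² = (4842 + 110)² = 4952² = 24522304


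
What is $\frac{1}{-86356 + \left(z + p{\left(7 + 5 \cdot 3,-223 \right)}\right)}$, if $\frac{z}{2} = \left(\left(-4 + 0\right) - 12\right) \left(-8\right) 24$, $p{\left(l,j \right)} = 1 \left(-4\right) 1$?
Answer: $- \frac{1}{80216} \approx -1.2466 \cdot 10^{-5}$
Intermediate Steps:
$p{\left(l,j \right)} = -4$ ($p{\left(l,j \right)} = \left(-4\right) 1 = -4$)
$z = 6144$ ($z = 2 \left(\left(-4 + 0\right) - 12\right) \left(-8\right) 24 = 2 \left(-4 - 12\right) \left(-8\right) 24 = 2 \left(-16\right) \left(-8\right) 24 = 2 \cdot 128 \cdot 24 = 2 \cdot 3072 = 6144$)
$\frac{1}{-86356 + \left(z + p{\left(7 + 5 \cdot 3,-223 \right)}\right)} = \frac{1}{-86356 + \left(6144 - 4\right)} = \frac{1}{-86356 + 6140} = \frac{1}{-80216} = - \frac{1}{80216}$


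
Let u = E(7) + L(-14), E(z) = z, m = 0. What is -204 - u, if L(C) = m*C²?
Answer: -211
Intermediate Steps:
L(C) = 0 (L(C) = 0*C² = 0)
u = 7 (u = 7 + 0 = 7)
-204 - u = -204 - 1*7 = -204 - 7 = -211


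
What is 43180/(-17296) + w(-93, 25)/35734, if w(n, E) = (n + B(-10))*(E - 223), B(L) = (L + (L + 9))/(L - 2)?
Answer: -2256700/1136131 ≈ -1.9863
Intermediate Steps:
B(L) = (9 + 2*L)/(-2 + L) (B(L) = (L + (9 + L))/(-2 + L) = (9 + 2*L)/(-2 + L))
w(n, E) = (-223 + E)*(11/12 + n) (w(n, E) = (n + (9 + 2*(-10))/(-2 - 10))*(E - 223) = (n + (9 - 20)/(-12))*(-223 + E) = (n - 1/12*(-11))*(-223 + E) = (n + 11/12)*(-223 + E) = (11/12 + n)*(-223 + E) = (-223 + E)*(11/12 + n))
43180/(-17296) + w(-93, 25)/35734 = 43180/(-17296) + (-2453/12 - 223*(-93) + (11/12)*25 + 25*(-93))/35734 = 43180*(-1/17296) + (-2453/12 + 20739 + 275/12 - 2325)*(1/35734) = -10795/4324 + (36465/2)*(1/35734) = -10795/4324 + 2145/4204 = -2256700/1136131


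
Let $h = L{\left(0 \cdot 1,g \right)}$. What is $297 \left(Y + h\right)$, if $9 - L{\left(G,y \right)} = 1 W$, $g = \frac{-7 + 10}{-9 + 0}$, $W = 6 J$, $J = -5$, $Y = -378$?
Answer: $-100683$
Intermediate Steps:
$W = -30$ ($W = 6 \left(-5\right) = -30$)
$g = - \frac{1}{3}$ ($g = \frac{3}{-9} = 3 \left(- \frac{1}{9}\right) = - \frac{1}{3} \approx -0.33333$)
$L{\left(G,y \right)} = 39$ ($L{\left(G,y \right)} = 9 - 1 \left(-30\right) = 9 - -30 = 9 + 30 = 39$)
$h = 39$
$297 \left(Y + h\right) = 297 \left(-378 + 39\right) = 297 \left(-339\right) = -100683$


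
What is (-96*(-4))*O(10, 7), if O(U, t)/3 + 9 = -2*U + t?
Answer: -25344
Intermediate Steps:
O(U, t) = -27 - 6*U + 3*t (O(U, t) = -27 + 3*(-2*U + t) = -27 + 3*(t - 2*U) = -27 + (-6*U + 3*t) = -27 - 6*U + 3*t)
(-96*(-4))*O(10, 7) = (-96*(-4))*(-27 - 6*10 + 3*7) = 384*(-27 - 60 + 21) = 384*(-66) = -25344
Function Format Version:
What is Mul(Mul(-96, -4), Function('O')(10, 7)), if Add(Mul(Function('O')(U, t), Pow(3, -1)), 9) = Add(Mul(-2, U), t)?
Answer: -25344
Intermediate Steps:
Function('O')(U, t) = Add(-27, Mul(-6, U), Mul(3, t)) (Function('O')(U, t) = Add(-27, Mul(3, Add(Mul(-2, U), t))) = Add(-27, Mul(3, Add(t, Mul(-2, U)))) = Add(-27, Add(Mul(-6, U), Mul(3, t))) = Add(-27, Mul(-6, U), Mul(3, t)))
Mul(Mul(-96, -4), Function('O')(10, 7)) = Mul(Mul(-96, -4), Add(-27, Mul(-6, 10), Mul(3, 7))) = Mul(384, Add(-27, -60, 21)) = Mul(384, -66) = -25344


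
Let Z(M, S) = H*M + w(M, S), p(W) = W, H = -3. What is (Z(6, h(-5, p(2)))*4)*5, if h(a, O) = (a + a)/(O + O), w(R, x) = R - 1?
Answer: -260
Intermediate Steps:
w(R, x) = -1 + R
h(a, O) = a/O (h(a, O) = (2*a)/((2*O)) = (2*a)*(1/(2*O)) = a/O)
Z(M, S) = -1 - 2*M (Z(M, S) = -3*M + (-1 + M) = -1 - 2*M)
(Z(6, h(-5, p(2)))*4)*5 = ((-1 - 2*6)*4)*5 = ((-1 - 12)*4)*5 = -13*4*5 = -52*5 = -260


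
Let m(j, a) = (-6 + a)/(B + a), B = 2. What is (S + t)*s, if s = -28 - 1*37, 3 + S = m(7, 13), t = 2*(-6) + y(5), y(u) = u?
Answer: 1859/3 ≈ 619.67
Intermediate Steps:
t = -7 (t = 2*(-6) + 5 = -12 + 5 = -7)
m(j, a) = (-6 + a)/(2 + a)
S = -38/15 (S = -3 + (-6 + 13)/(2 + 13) = -3 + 7/15 = -38/15 ≈ -2.5333)
s = -65 (s = -28 - 37 = -65)
(S + t)*s = (-38/15 - 7)*(-65) = -143/15*(-65) = 1859/3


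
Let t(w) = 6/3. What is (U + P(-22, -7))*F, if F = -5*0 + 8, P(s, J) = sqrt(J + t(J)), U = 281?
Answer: 2248 + 8*I*sqrt(5) ≈ 2248.0 + 17.889*I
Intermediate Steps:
t(w) = 2 (t(w) = 6*(1/3) = 2)
P(s, J) = sqrt(2 + J) (P(s, J) = sqrt(J + 2) = sqrt(2 + J))
F = 8 (F = 0 + 8 = 8)
(U + P(-22, -7))*F = (281 + sqrt(2 - 7))*8 = (281 + sqrt(-5))*8 = (281 + I*sqrt(5))*8 = 2248 + 8*I*sqrt(5)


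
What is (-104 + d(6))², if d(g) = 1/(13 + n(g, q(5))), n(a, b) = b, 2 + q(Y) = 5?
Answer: 2765569/256 ≈ 10803.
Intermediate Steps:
q(Y) = 3 (q(Y) = -2 + 5 = 3)
d(g) = 1/16 (d(g) = 1/(13 + 3) = 1/16)
(-104 + d(6))² = (-104 + 1/16)² = (-1663/16)² = 2765569/256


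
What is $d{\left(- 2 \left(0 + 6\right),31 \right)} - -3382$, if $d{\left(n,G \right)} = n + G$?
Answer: $3401$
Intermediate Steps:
$d{\left(n,G \right)} = G + n$
$d{\left(- 2 \left(0 + 6\right),31 \right)} - -3382 = \left(31 - 2 \left(0 + 6\right)\right) - -3382 = \left(31 - 12\right) + 3382 = 19 + 3382 = 3401$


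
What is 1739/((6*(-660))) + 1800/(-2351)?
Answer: -11216389/9309960 ≈ -1.2048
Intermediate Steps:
1739/((6*(-660))) + 1800/(-2351) = 1739/(-3960) + 1800*(-1/2351) = 1739*(-1/3960) - 1800/2351 = -1739/3960 - 1800/2351 = -11216389/9309960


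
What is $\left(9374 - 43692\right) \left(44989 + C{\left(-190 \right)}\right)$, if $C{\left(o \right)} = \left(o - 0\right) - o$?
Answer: $-1543932502$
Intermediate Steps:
$C{\left(o \right)} = 0$ ($C{\left(o \right)} = \left(o + 0\right) - o = o - o = 0$)
$\left(9374 - 43692\right) \left(44989 + C{\left(-190 \right)}\right) = \left(9374 - 43692\right) \left(44989 + 0\right) = \left(-34318\right) 44989 = -1543932502$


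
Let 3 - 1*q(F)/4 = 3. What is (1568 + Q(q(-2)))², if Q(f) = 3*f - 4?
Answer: 2446096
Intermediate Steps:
q(F) = 0 (q(F) = 12 - 4*3 = 12 - 12 = 0)
Q(f) = -4 + 3*f
(1568 + Q(q(-2)))² = (1568 + (-4 + 3*0))² = (1568 + (-4 + 0))² = (1568 - 4)² = 1564² = 2446096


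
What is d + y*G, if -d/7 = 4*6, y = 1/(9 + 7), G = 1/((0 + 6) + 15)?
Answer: -56447/336 ≈ -168.00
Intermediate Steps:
G = 1/21 (G = 1/(6 + 15) = 1/21 ≈ 0.047619)
y = 1/16 ≈ 0.062500
d = -168 (d = -28*6 = -7*24 = -168)
d + y*G = -168 + (1/16)*(1/21) = -168 + 1/336 = -56447/336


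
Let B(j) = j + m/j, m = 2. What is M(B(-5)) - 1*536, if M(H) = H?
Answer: -2707/5 ≈ -541.40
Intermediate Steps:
B(j) = j + 2/j
M(B(-5)) - 1*536 = (-5 + 2/(-5)) - 1*536 = (-5 + 2*(-1/5)) - 536 = (-5 - 2/5) - 536 = -27/5 - 536 = -2707/5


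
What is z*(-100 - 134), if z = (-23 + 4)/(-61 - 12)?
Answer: -4446/73 ≈ -60.904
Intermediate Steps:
z = 19/73 (z = -19/(-73) = -19*(-1/73) = 19/73 ≈ 0.26027)
z*(-100 - 134) = 19*(-100 - 134)/73 = (19/73)*(-234) = -4446/73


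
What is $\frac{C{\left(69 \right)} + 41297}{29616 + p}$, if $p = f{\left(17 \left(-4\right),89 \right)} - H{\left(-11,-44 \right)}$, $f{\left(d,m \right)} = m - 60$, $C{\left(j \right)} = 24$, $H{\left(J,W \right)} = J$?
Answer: $\frac{41321}{29656} \approx 1.3933$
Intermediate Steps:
$f{\left(d,m \right)} = -60 + m$
$p = 40$ ($p = \left(-60 + 89\right) - -11 = 29 + 11 = 40$)
$\frac{C{\left(69 \right)} + 41297}{29616 + p} = \frac{24 + 41297}{29616 + 40} = \frac{41321}{29656}$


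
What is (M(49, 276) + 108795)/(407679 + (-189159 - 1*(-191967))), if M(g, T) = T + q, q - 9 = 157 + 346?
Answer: 109583/410487 ≈ 0.26696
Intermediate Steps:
q = 512 (q = 9 + (157 + 346) = 9 + 503 = 512)
M(g, T) = 512 + T (M(g, T) = T + 512 = 512 + T)
(M(49, 276) + 108795)/(407679 + (-189159 - 1*(-191967))) = ((512 + 276) + 108795)/(407679 + (-189159 - 1*(-191967))) = (788 + 108795)/(407679 + (-189159 + 191967)) = 109583/(407679 + 2808) = 109583/410487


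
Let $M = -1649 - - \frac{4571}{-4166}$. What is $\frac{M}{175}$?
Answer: $- \frac{1374861}{145810} \approx -9.4291$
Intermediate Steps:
$M = - \frac{6874305}{4166}$ ($M = -1649 - \left(-4571\right) \left(- \frac{1}{4166}\right) = -1649 - \frac{4571}{4166} = - \frac{6874305}{4166} \approx -1650.1$)
$\frac{M}{175} = - \frac{6874305}{4166 \cdot 175} = \left(- \frac{6874305}{4166}\right) \frac{1}{175} = - \frac{1374861}{145810}$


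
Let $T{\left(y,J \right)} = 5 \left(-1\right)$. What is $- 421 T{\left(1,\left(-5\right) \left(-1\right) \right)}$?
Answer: $2105$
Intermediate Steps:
$T{\left(y,J \right)} = -5$
$- 421 T{\left(1,\left(-5\right) \left(-1\right) \right)} = \left(-421\right) \left(-5\right) = 2105$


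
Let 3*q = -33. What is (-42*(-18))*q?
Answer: -8316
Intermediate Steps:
q = -11 (q = (⅓)*(-33) = -11)
(-42*(-18))*q = -42*(-18)*(-11) = 756*(-11) = -8316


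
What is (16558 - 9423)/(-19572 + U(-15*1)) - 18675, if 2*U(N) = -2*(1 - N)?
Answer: -365813035/19588 ≈ -18675.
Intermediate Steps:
U(N) = -1 + N (U(N) = (-2*(1 - N))/2 = (-2 + 2*N)/2 = -1 + N)
(16558 - 9423)/(-19572 + U(-15*1)) - 18675 = (16558 - 9423)/(-19572 + (-1 - 15*1)) - 18675 = 7135/(-19572 + (-1 - 15)) - 18675 = 7135/(-19572 - 16) - 18675 = 7135/(-19588) - 18675 = 7135*(-1/19588) - 18675 = -7135/19588 - 18675 = -365813035/19588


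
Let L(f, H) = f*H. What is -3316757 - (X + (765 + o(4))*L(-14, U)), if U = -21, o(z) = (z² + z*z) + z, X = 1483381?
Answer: -5035632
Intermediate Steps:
o(z) = z + 2*z² (o(z) = (z² + z²) + z = 2*z² + z = z + 2*z²)
L(f, H) = H*f
-3316757 - (X + (765 + o(4))*L(-14, U)) = -3316757 - (1483381 + (765 + 4*(1 + 2*4))*(-21*(-14))) = -3316757 - (1483381 + (765 + 4*(1 + 8))*294) = -3316757 - (1483381 + (765 + 4*9)*294) = -3316757 - (1483381 + (765 + 36)*294) = -3316757 - (1483381 + 801*294) = -3316757 - (1483381 + 235494) = -3316757 - 1*1718875 = -3316757 - 1718875 = -5035632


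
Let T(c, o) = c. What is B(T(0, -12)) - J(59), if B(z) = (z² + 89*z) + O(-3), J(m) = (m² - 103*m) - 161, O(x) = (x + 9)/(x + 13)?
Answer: 13788/5 ≈ 2757.6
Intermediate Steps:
O(x) = (9 + x)/(13 + x)
J(m) = -161 + m² - 103*m
B(z) = ⅗ + z² + 89*z (B(z) = (z² + 89*z) + (9 - 3)/(13 - 3) = (z² + 89*z) + 6/10 = (z² + 89*z) + (⅒)*6 = (z² + 89*z) + ⅗ = ⅗ + z² + 89*z)
B(T(0, -12)) - J(59) = (⅗ + 0² + 89*0) - (-161 + 59² - 103*59) = (⅗ + 0 + 0) - (-161 + 3481 - 6077) = ⅗ - 1*(-2757) = ⅗ + 2757 = 13788/5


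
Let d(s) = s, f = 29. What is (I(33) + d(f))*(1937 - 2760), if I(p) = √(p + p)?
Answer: -23867 - 823*√66 ≈ -30553.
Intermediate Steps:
I(p) = √2*√p (I(p) = √(2*p) = √2*√p)
(I(33) + d(f))*(1937 - 2760) = (√2*√33 + 29)*(1937 - 2760) = (√66 + 29)*(-823) = (29 + √66)*(-823) = -23867 - 823*√66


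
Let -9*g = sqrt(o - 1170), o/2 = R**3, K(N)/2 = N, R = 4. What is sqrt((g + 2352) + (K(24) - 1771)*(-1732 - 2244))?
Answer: sqrt(61677000 - I*sqrt(1042))/3 ≈ 2617.8 - 0.00068505*I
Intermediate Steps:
K(N) = 2*N
o = 128 (o = 2*4**3 = 2*64 = 128)
g = -I*sqrt(1042)/9 (g = -sqrt(128 - 1170)/9 = -I*sqrt(1042)/9 ≈ -3.5867*I)
sqrt((g + 2352) + (K(24) - 1771)*(-1732 - 2244)) = sqrt((-I*sqrt(1042)/9 + 2352) + (2*24 - 1771)*(-1732 - 2244)) = sqrt((2352 - I*sqrt(1042)/9) + (48 - 1771)*(-3976)) = sqrt((2352 - I*sqrt(1042)/9) - 1723*(-3976)) = sqrt((2352 - I*sqrt(1042)/9) + 6850648) = sqrt(6853000 - I*sqrt(1042)/9)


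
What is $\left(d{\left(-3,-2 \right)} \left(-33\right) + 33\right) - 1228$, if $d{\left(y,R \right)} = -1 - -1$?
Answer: $-1195$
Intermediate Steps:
$d{\left(y,R \right)} = 0$ ($d{\left(y,R \right)} = -1 + 1 = 0$)
$\left(d{\left(-3,-2 \right)} \left(-33\right) + 33\right) - 1228 = \left(0 \left(-33\right) + 33\right) - 1228 = \left(0 + 33\right) - 1228 = 33 - 1228 = -1195$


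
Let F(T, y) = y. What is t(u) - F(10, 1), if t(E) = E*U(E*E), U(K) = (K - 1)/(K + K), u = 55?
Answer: 1457/55 ≈ 26.491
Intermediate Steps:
U(K) = (-1 + K)/(2*K) (U(K) = (-1 + K)/((2*K)) = (-1 + K)*(1/(2*K)) = (-1 + K)/(2*K))
t(E) = (-1 + E²)/(2*E) (t(E) = E*((-1 + E*E)/(2*((E*E)))) = E*((-1 + E²)/(2*(E²))) = E*((-1 + E²)/(2*E²)) = (-1 + E²)/(2*E))
t(u) - F(10, 1) = (½)*(-1 + 55²)/55 - 1*1 = (½)*(1/55)*(-1 + 3025) - 1 = (½)*(1/55)*3024 - 1 = 1512/55 - 1 = 1457/55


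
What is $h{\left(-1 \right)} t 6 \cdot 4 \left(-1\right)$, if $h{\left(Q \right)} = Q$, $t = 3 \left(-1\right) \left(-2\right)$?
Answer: $144$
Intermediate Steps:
$t = 6$ ($t = \left(-3\right) \left(-2\right) = 6$)
$h{\left(-1 \right)} t 6 \cdot 4 \left(-1\right) = \left(-1\right) 6 \cdot 6 \cdot 4 \left(-1\right) = - 6 \cdot 24 \left(-1\right) = \left(-6\right) \left(-24\right) = 144$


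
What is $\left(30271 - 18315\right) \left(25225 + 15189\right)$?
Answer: $483189784$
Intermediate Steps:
$\left(30271 - 18315\right) \left(25225 + 15189\right) = 11956 \cdot 40414 = 483189784$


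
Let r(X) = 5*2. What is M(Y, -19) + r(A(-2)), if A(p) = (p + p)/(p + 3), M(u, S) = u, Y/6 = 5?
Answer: 40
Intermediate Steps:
Y = 30 (Y = 6*5 = 30)
A(p) = 2*p/(3 + p) (A(p) = (2*p)/(3 + p) = 2*p/(3 + p))
r(X) = 10
M(Y, -19) + r(A(-2)) = 30 + 10 = 40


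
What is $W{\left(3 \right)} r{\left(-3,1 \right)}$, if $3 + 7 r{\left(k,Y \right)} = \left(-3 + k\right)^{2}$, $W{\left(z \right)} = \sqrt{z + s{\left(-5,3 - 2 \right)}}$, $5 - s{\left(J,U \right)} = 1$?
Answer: $\frac{33 \sqrt{7}}{7} \approx 12.473$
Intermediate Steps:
$s{\left(J,U \right)} = 4$ ($s{\left(J,U \right)} = 5 - 1 = 4$)
$W{\left(z \right)} = \sqrt{4 + z}$ ($W{\left(z \right)} = \sqrt{z + 4} = \sqrt{4 + z}$)
$r{\left(k,Y \right)} = - \frac{3}{7} + \frac{\left(-3 + k\right)^{2}}{7}$
$W{\left(3 \right)} r{\left(-3,1 \right)} = \sqrt{4 + 3} \left(- \frac{3}{7} + \frac{\left(-3 - 3\right)^{2}}{7}\right) = \sqrt{7} \left(- \frac{3}{7} + \frac{\left(-6\right)^{2}}{7}\right) = \sqrt{7} \left(- \frac{3}{7} + \frac{1}{7} \cdot 36\right) = \sqrt{7} \left(- \frac{3}{7} + \frac{36}{7}\right) = \sqrt{7} \cdot \frac{33}{7} = \frac{33 \sqrt{7}}{7}$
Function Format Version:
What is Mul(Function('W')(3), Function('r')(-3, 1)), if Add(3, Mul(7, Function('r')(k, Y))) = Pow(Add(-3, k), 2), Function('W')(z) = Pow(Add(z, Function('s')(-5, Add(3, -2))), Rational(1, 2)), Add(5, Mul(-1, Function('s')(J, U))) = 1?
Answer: Mul(Rational(33, 7), Pow(7, Rational(1, 2))) ≈ 12.473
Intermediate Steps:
Function('s')(J, U) = 4 (Function('s')(J, U) = Add(5, Mul(-1, 1)) = Add(5, -1) = 4)
Function('W')(z) = Pow(Add(4, z), Rational(1, 2)) (Function('W')(z) = Pow(Add(z, 4), Rational(1, 2)) = Pow(Add(4, z), Rational(1, 2)))
Function('r')(k, Y) = Add(Rational(-3, 7), Mul(Rational(1, 7), Pow(Add(-3, k), 2)))
Mul(Function('W')(3), Function('r')(-3, 1)) = Mul(Pow(Add(4, 3), Rational(1, 2)), Add(Rational(-3, 7), Mul(Rational(1, 7), Pow(Add(-3, -3), 2)))) = Mul(Pow(7, Rational(1, 2)), Add(Rational(-3, 7), Mul(Rational(1, 7), Pow(-6, 2)))) = Mul(Pow(7, Rational(1, 2)), Add(Rational(-3, 7), Mul(Rational(1, 7), 36))) = Mul(Pow(7, Rational(1, 2)), Add(Rational(-3, 7), Rational(36, 7))) = Mul(Pow(7, Rational(1, 2)), Rational(33, 7)) = Mul(Rational(33, 7), Pow(7, Rational(1, 2)))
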